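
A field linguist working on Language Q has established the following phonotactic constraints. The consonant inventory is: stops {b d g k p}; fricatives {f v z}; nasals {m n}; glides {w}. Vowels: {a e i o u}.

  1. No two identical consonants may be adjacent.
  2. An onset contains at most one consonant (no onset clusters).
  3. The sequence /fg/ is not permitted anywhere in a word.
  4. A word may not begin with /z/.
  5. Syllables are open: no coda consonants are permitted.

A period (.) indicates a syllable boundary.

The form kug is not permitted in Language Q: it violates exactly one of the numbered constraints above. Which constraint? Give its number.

5

kug: syllable 1 coda /g/ has 1 consonant (> 0).
This is a violation of constraint 5: "Syllables are open: no coda consonants are permitted."
The remaining constraints (1, 2, 3, 4) are satisfied.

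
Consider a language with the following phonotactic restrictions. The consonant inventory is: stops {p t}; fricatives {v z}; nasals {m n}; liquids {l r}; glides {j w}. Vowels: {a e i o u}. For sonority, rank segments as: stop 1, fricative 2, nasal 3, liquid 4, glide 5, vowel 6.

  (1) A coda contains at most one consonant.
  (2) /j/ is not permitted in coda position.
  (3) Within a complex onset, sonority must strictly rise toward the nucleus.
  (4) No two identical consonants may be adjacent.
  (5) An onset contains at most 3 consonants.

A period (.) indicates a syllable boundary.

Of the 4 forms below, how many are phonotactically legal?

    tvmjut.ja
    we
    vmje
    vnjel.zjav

tvmjut.ja — violates constraint 5: syllable 1 onset /tvmj/ has 4 consonants (> 3) → phonotactically illegal
we — σ1 onset /w/, coda /∅/ ok → phonotactically legal
vmje — σ1 onset /vmj/ (2→3→5 rises), coda /∅/ ok → phonotactically legal
vnjel.zjav — σ1 onset /vnj/ (2→3→5 rises), coda /l/ ok; σ2 onset /zj/ (2→5 rises), coda /v/ ok → phonotactically legal
Phonotactically legal: we, vmje, vnjel.zjav → 3.

3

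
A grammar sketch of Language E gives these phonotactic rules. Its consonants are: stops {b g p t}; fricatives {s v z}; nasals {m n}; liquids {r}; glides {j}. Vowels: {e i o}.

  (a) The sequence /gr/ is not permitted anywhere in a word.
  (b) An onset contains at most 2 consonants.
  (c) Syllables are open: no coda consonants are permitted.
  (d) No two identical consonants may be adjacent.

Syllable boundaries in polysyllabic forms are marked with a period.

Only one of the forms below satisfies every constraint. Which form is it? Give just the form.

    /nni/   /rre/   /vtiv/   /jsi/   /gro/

/nni/ — violates constraint (d): adjacent identical consonants /nn/ → not permitted
/rre/ — violates constraint (d): adjacent identical consonants /rr/ → not permitted
/vtiv/ — violates constraint (c): syllable 1 coda /v/ has 1 consonant (> 0) → not permitted
/jsi/ — σ1 onset /js/ (2C), coda /∅/ ok → permitted
/gro/ — violates constraint (a): contains banned sequence /gr/ → not permitted

/jsi/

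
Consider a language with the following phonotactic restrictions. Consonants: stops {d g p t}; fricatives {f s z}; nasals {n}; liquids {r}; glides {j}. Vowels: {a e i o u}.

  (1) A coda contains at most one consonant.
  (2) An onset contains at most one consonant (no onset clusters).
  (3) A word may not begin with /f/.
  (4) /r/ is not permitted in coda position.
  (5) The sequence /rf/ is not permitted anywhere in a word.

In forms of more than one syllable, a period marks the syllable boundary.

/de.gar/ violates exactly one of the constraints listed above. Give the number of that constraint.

/de.gar/: syllable 2 coda contains /r/.
This is a violation of constraint 4: "/r/ is not permitted in coda position."
The remaining constraints (1, 2, 3, 5) are satisfied.

4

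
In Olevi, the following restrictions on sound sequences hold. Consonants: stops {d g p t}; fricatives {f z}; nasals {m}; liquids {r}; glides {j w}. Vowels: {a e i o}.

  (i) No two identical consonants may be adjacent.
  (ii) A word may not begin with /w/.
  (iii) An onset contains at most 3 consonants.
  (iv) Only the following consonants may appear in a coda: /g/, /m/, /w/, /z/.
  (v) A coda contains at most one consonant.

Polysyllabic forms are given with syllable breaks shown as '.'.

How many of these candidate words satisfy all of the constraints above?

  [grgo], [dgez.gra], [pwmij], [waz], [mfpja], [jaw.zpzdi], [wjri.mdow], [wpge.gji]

2

[grgo] — σ1 onset /grg/ (3C), coda /∅/ ok → licit
[dgez.gra] — σ1 onset /dg/ (2C), coda /z/ ok; σ2 onset /gr/ (2C), coda /∅/ ok → licit
[pwmij] — violates constraint (iv): syllable 1 coda contains /j/, which is not a licensed coda consonant → illicit
[waz] — violates constraint (ii): word begins with /w/ → illicit
[mfpja] — violates constraint (iii): syllable 1 onset /mfpj/ has 4 consonants (> 3) → illicit
[jaw.zpzdi] — violates constraint (iii): syllable 2 onset /zpzd/ has 4 consonants (> 3) → illicit
[wjri.mdow] — violates constraint (ii): word begins with /w/ → illicit
[wpge.gji] — violates constraint (ii): word begins with /w/ → illicit
Licit: [grgo], [dgez.gra] → 2.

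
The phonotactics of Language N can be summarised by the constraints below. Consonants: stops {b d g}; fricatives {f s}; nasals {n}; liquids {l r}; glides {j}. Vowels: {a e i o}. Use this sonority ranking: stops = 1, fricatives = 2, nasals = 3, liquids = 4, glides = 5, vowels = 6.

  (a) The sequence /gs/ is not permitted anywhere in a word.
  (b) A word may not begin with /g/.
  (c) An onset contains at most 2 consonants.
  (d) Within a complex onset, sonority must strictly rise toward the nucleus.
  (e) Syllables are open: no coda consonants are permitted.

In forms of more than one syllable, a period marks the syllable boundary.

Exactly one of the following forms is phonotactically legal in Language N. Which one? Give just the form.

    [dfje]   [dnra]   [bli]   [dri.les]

[dfje] — violates constraint (c): syllable 1 onset /dfj/ has 3 consonants (> 2) → phonotactically illegal
[dnra] — violates constraint (c): syllable 1 onset /dnr/ has 3 consonants (> 2) → phonotactically illegal
[bli] — σ1 onset /bl/ (1→4 rises), coda /∅/ ok → phonotactically legal
[dri.les] — violates constraint (e): syllable 2 coda /s/ has 1 consonant (> 0) → phonotactically illegal

[bli]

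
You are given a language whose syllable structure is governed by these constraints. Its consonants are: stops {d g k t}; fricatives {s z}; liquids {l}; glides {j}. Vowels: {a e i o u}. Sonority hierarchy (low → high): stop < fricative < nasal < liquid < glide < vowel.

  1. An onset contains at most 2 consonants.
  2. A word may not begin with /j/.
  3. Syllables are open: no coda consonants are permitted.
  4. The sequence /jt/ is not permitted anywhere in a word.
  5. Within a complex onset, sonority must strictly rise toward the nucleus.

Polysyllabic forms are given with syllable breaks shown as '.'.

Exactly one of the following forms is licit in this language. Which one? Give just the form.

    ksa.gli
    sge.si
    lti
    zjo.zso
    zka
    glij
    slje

ksa.gli — σ1 onset /ks/ (1→2 rises), coda /∅/ ok; σ2 onset /gl/ (1→4 rises), coda /∅/ ok → licit
sge.si — violates constraint 5: syllable 1 onset /sg/: /s/ (fricative, 2) → /g/ (stop, 1) does not rise → illicit
lti — violates constraint 5: syllable 1 onset /lt/: /l/ (liquid, 4) → /t/ (stop, 1) does not rise → illicit
zjo.zso — violates constraint 5: syllable 2 onset /zs/: /z/ (fricative, 2) → /s/ (fricative, 2) does not rise → illicit
zka — violates constraint 5: syllable 1 onset /zk/: /z/ (fricative, 2) → /k/ (stop, 1) does not rise → illicit
glij — violates constraint 3: syllable 1 coda /j/ has 1 consonant (> 0) → illicit
slje — violates constraint 1: syllable 1 onset /slj/ has 3 consonants (> 2) → illicit

ksa.gli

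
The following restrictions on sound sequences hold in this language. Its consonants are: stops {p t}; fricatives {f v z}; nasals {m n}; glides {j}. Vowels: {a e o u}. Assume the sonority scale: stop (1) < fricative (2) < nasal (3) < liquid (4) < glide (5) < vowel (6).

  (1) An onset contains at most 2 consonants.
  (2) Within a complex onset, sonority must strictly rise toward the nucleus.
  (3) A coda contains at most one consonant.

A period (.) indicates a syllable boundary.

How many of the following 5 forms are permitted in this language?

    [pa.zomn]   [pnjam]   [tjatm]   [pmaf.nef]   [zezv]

1

[pa.zomn] — violates constraint 3: syllable 2 coda /mn/ has 2 consonants (> 1) → not permitted
[pnjam] — violates constraint 1: syllable 1 onset /pnj/ has 3 consonants (> 2) → not permitted
[tjatm] — violates constraint 3: syllable 1 coda /tm/ has 2 consonants (> 1) → not permitted
[pmaf.nef] — σ1 onset /pm/ (1→3 rises), coda /f/ ok; σ2 onset /n/, coda /f/ ok → permitted
[zezv] — violates constraint 3: syllable 1 coda /zv/ has 2 consonants (> 1) → not permitted
Permitted: [pmaf.nef] → 1.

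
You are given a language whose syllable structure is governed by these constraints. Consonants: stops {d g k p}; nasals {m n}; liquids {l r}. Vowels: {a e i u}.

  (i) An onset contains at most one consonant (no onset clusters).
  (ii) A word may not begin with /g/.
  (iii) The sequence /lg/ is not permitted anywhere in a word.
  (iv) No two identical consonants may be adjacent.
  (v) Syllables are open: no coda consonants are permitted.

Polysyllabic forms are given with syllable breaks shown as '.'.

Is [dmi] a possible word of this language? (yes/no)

[dmi] — violates constraint (i): syllable 1 onset /dm/ has 2 consonants (> 1) → illicit

no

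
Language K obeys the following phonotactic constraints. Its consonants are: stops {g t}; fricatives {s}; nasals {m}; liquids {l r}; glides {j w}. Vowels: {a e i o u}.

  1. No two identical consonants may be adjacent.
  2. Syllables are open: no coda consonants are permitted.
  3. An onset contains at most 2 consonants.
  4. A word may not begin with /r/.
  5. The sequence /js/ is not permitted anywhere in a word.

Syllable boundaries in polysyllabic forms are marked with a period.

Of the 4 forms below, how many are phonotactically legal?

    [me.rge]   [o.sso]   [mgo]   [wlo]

[me.rge] — σ1 onset /m/, coda /∅/ ok; σ2 onset /rg/ (2C), coda /∅/ ok → phonotactically legal
[o.sso] — violates constraint 1: adjacent identical consonants /ss/ → phonotactically illegal
[mgo] — σ1 onset /mg/ (2C), coda /∅/ ok → phonotactically legal
[wlo] — σ1 onset /wl/ (2C), coda /∅/ ok → phonotactically legal
Phonotactically legal: [me.rge], [mgo], [wlo] → 3.

3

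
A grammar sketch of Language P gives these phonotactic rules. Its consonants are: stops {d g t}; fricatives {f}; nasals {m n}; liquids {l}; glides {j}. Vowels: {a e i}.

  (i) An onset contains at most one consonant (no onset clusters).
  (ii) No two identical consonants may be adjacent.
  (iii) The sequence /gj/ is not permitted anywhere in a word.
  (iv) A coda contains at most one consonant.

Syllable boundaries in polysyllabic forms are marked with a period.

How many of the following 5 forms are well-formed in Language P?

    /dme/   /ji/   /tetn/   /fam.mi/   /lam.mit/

/dme/ — violates constraint (i): syllable 1 onset /dm/ has 2 consonants (> 1) → ill-formed
/ji/ — σ1 onset /j/, coda /∅/ ok → well-formed
/tetn/ — violates constraint (iv): syllable 1 coda /tn/ has 2 consonants (> 1) → ill-formed
/fam.mi/ — violates constraint (ii): adjacent identical consonants /mm/ → ill-formed
/lam.mit/ — violates constraint (ii): adjacent identical consonants /mm/ → ill-formed
Well-formed: /ji/ → 1.

1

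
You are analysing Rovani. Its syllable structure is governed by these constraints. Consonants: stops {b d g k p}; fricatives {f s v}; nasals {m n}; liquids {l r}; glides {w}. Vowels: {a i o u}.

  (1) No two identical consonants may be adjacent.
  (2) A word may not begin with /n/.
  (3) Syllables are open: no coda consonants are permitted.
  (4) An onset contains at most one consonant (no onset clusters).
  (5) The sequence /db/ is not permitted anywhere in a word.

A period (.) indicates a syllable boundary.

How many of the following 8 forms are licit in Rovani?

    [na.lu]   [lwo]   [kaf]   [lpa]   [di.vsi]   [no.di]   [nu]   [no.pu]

0

[na.lu] — violates constraint 2: word begins with /n/ → illicit
[lwo] — violates constraint 4: syllable 1 onset /lw/ has 2 consonants (> 1) → illicit
[kaf] — violates constraint 3: syllable 1 coda /f/ has 1 consonant (> 0) → illicit
[lpa] — violates constraint 4: syllable 1 onset /lp/ has 2 consonants (> 1) → illicit
[di.vsi] — violates constraint 4: syllable 2 onset /vs/ has 2 consonants (> 1) → illicit
[no.di] — violates constraint 2: word begins with /n/ → illicit
[nu] — violates constraint 2: word begins with /n/ → illicit
[no.pu] — violates constraint 2: word begins with /n/ → illicit
No form is licit → 0.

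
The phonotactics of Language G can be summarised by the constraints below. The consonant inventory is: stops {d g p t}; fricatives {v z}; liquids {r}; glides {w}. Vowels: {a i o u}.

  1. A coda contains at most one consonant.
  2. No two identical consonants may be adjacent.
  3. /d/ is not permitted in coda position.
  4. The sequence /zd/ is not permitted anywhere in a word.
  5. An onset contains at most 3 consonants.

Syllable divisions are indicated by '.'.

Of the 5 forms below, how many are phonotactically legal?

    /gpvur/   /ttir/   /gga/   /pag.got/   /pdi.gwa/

/gpvur/ — σ1 onset /gpv/ (3C), coda /r/ ok → phonotactically legal
/ttir/ — violates constraint 2: adjacent identical consonants /tt/ → phonotactically illegal
/gga/ — violates constraint 2: adjacent identical consonants /gg/ → phonotactically illegal
/pag.got/ — violates constraint 2: adjacent identical consonants /gg/ → phonotactically illegal
/pdi.gwa/ — σ1 onset /pd/ (2C), coda /∅/ ok; σ2 onset /gw/ (2C), coda /∅/ ok → phonotactically legal
Phonotactically legal: /gpvur/, /pdi.gwa/ → 2.

2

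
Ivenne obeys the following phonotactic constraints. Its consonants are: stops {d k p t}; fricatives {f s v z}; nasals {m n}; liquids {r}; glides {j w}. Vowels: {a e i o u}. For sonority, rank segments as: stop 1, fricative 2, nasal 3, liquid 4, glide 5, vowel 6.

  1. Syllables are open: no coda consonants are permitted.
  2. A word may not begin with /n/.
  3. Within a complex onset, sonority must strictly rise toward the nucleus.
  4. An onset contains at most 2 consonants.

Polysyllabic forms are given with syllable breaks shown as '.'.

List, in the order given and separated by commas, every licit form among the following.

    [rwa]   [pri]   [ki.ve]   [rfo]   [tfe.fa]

[rwa] — σ1 onset /rw/ (4→5 rises), coda /∅/ ok → licit
[pri] — σ1 onset /pr/ (1→4 rises), coda /∅/ ok → licit
[ki.ve] — σ1 onset /k/, coda /∅/ ok; σ2 onset /v/, coda /∅/ ok → licit
[rfo] — violates constraint 3: syllable 1 onset /rf/: /r/ (liquid, 4) → /f/ (fricative, 2) does not rise → illicit
[tfe.fa] — σ1 onset /tf/ (1→2 rises), coda /∅/ ok; σ2 onset /f/, coda /∅/ ok → licit

[rwa], [pri], [ki.ve], [tfe.fa]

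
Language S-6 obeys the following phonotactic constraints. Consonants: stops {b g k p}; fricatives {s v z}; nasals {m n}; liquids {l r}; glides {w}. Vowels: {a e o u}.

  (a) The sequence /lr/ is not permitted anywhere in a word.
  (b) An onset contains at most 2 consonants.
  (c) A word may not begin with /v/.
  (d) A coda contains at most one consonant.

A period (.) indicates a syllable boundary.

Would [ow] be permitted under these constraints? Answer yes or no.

[ow] — σ1 onset /∅/, coda /w/ ok → permitted

yes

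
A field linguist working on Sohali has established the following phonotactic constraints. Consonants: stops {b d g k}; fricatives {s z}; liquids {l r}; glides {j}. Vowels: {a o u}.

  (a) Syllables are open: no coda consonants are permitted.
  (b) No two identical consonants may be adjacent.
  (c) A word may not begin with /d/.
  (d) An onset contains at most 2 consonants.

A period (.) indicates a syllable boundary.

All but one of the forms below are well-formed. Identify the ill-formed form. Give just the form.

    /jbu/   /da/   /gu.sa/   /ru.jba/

/da/

/jbu/ — σ1 onset /jb/ (2C), coda /∅/ ok → well-formed
/da/ — violates constraint (c): word begins with /d/ → ill-formed
/gu.sa/ — σ1 onset /g/, coda /∅/ ok; σ2 onset /s/, coda /∅/ ok → well-formed
/ru.jba/ — σ1 onset /r/, coda /∅/ ok; σ2 onset /jb/ (2C), coda /∅/ ok → well-formed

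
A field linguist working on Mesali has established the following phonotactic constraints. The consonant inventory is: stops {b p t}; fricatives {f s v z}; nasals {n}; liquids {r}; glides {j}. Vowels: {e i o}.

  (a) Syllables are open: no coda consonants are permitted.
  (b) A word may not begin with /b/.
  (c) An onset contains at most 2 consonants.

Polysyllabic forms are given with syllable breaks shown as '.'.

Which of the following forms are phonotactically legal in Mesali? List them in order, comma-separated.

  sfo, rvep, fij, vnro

sfo

sfo — σ1 onset /sf/ (2C), coda /∅/ ok → phonotactically legal
rvep — violates constraint (a): syllable 1 coda /p/ has 1 consonant (> 0) → phonotactically illegal
fij — violates constraint (a): syllable 1 coda /j/ has 1 consonant (> 0) → phonotactically illegal
vnro — violates constraint (c): syllable 1 onset /vnr/ has 3 consonants (> 2) → phonotactically illegal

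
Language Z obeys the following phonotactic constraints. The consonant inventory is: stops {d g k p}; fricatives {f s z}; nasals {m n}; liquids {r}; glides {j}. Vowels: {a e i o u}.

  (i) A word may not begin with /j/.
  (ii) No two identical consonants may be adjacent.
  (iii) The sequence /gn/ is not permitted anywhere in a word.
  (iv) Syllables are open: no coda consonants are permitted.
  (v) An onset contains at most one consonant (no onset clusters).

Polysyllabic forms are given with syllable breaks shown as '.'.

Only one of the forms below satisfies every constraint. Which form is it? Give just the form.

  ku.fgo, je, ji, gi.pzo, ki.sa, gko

ki.sa

ku.fgo — violates constraint (v): syllable 2 onset /fg/ has 2 consonants (> 1) → ill-formed
je — violates constraint (i): word begins with /j/ → ill-formed
ji — violates constraint (i): word begins with /j/ → ill-formed
gi.pzo — violates constraint (v): syllable 2 onset /pz/ has 2 consonants (> 1) → ill-formed
ki.sa — σ1 onset /k/, coda /∅/ ok; σ2 onset /s/, coda /∅/ ok → well-formed
gko — violates constraint (v): syllable 1 onset /gk/ has 2 consonants (> 1) → ill-formed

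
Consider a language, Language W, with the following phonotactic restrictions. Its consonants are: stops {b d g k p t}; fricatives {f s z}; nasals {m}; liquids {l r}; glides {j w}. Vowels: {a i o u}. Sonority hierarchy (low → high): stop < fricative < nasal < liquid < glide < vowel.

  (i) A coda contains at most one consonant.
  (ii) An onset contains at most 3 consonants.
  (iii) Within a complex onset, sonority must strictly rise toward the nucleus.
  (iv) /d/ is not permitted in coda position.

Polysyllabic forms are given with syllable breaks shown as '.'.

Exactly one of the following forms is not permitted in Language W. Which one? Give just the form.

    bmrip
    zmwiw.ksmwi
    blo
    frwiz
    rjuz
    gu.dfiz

zmwiw.ksmwi

bmrip — σ1 onset /bmr/ (1→3→4 rises), coda /p/ ok → permitted
zmwiw.ksmwi — violates constraint (ii): syllable 2 onset /ksmw/ has 4 consonants (> 3) → not permitted
blo — σ1 onset /bl/ (1→4 rises), coda /∅/ ok → permitted
frwiz — σ1 onset /frw/ (2→4→5 rises), coda /z/ ok → permitted
rjuz — σ1 onset /rj/ (4→5 rises), coda /z/ ok → permitted
gu.dfiz — σ1 onset /g/, coda /∅/ ok; σ2 onset /df/ (1→2 rises), coda /z/ ok → permitted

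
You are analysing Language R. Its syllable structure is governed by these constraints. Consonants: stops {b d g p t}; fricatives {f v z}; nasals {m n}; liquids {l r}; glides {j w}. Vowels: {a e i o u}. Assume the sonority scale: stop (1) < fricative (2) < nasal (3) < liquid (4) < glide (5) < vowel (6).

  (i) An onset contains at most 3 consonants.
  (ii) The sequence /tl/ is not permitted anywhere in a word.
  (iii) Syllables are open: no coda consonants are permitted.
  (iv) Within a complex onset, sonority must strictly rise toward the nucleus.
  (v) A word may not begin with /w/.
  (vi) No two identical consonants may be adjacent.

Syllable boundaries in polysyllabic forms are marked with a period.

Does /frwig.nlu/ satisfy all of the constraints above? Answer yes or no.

/frwig.nlu/ — violates constraint (iii): syllable 1 coda /g/ has 1 consonant (> 0) → illicit

no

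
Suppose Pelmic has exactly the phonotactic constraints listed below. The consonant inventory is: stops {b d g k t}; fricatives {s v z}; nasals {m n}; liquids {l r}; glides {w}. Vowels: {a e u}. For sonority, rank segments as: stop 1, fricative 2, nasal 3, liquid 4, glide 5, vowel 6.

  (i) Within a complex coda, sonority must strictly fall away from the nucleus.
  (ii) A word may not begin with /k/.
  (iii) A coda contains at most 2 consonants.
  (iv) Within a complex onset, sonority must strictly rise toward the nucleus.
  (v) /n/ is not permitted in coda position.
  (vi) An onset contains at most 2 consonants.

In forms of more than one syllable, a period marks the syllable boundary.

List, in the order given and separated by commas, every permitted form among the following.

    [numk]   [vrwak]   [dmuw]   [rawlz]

[numk] — σ1 onset /n/, coda /mk/ (3→1 falls) ok → permitted
[vrwak] — violates constraint (vi): syllable 1 onset /vrw/ has 3 consonants (> 2) → not permitted
[dmuw] — σ1 onset /dm/ (1→3 rises), coda /w/ ok → permitted
[rawlz] — violates constraint (iii): syllable 1 coda /wlz/ has 3 consonants (> 2) → not permitted

[numk], [dmuw]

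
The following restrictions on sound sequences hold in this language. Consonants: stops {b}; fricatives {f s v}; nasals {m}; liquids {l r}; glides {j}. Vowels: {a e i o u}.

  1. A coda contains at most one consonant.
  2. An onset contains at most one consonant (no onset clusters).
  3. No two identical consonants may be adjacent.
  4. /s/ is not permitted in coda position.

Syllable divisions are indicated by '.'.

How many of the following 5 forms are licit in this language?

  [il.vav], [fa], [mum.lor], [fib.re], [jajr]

[il.vav] — σ1 onset /∅/, coda /l/ ok; σ2 onset /v/, coda /v/ ok → licit
[fa] — σ1 onset /f/, coda /∅/ ok → licit
[mum.lor] — σ1 onset /m/, coda /m/ ok; σ2 onset /l/, coda /r/ ok → licit
[fib.re] — σ1 onset /f/, coda /b/ ok; σ2 onset /r/, coda /∅/ ok → licit
[jajr] — violates constraint 1: syllable 1 coda /jr/ has 2 consonants (> 1) → illicit
Licit: [il.vav], [fa], [mum.lor], [fib.re] → 4.

4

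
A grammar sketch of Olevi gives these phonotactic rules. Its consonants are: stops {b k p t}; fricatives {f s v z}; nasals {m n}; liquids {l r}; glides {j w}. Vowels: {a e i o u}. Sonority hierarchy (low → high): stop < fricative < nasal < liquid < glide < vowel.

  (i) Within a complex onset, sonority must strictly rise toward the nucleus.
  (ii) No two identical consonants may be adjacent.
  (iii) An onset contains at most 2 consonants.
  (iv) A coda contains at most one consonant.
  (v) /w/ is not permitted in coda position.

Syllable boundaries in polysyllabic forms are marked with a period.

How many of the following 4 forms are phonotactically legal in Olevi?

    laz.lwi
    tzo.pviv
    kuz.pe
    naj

4

laz.lwi — σ1 onset /l/, coda /z/ ok; σ2 onset /lw/ (4→5 rises), coda /∅/ ok → phonotactically legal
tzo.pviv — σ1 onset /tz/ (1→2 rises), coda /∅/ ok; σ2 onset /pv/ (1→2 rises), coda /v/ ok → phonotactically legal
kuz.pe — σ1 onset /k/, coda /z/ ok; σ2 onset /p/, coda /∅/ ok → phonotactically legal
naj — σ1 onset /n/, coda /j/ ok → phonotactically legal
Phonotactically legal: laz.lwi, tzo.pviv, kuz.pe, naj → 4.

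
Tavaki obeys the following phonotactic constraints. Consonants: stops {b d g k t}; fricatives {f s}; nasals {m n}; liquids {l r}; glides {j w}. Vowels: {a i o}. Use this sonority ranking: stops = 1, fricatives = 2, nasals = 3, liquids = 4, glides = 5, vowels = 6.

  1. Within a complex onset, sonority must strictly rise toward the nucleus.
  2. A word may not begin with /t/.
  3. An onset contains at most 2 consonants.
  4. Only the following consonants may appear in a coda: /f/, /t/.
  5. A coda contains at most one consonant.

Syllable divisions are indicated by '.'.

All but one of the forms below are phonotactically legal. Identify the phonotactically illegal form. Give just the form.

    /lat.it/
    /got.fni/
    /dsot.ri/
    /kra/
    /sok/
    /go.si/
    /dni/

/lat.it/ — σ1 onset /l/, coda /t/ ok; σ2 onset /∅/, coda /t/ ok → phonotactically legal
/got.fni/ — σ1 onset /g/, coda /t/ ok; σ2 onset /fn/ (2→3 rises), coda /∅/ ok → phonotactically legal
/dsot.ri/ — σ1 onset /ds/ (1→2 rises), coda /t/ ok; σ2 onset /r/, coda /∅/ ok → phonotactically legal
/kra/ — σ1 onset /kr/ (1→4 rises), coda /∅/ ok → phonotactically legal
/sok/ — violates constraint 4: syllable 1 coda contains /k/, which is not a licensed coda consonant → phonotactically illegal
/go.si/ — σ1 onset /g/, coda /∅/ ok; σ2 onset /s/, coda /∅/ ok → phonotactically legal
/dni/ — σ1 onset /dn/ (1→3 rises), coda /∅/ ok → phonotactically legal

/sok/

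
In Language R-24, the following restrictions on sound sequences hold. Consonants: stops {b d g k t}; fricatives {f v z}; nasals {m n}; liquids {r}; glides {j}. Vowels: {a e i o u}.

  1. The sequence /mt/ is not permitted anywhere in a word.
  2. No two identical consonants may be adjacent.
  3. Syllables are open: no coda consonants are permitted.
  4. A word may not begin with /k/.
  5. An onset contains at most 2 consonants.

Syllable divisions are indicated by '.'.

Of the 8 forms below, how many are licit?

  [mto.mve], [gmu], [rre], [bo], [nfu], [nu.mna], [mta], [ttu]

4

[mto.mve] — violates constraint 1: contains banned sequence /mt/ → illicit
[gmu] — σ1 onset /gm/ (2C), coda /∅/ ok → licit
[rre] — violates constraint 2: adjacent identical consonants /rr/ → illicit
[bo] — σ1 onset /b/, coda /∅/ ok → licit
[nfu] — σ1 onset /nf/ (2C), coda /∅/ ok → licit
[nu.mna] — σ1 onset /n/, coda /∅/ ok; σ2 onset /mn/ (2C), coda /∅/ ok → licit
[mta] — violates constraint 1: contains banned sequence /mt/ → illicit
[ttu] — violates constraint 2: adjacent identical consonants /tt/ → illicit
Licit: [gmu], [bo], [nfu], [nu.mna] → 4.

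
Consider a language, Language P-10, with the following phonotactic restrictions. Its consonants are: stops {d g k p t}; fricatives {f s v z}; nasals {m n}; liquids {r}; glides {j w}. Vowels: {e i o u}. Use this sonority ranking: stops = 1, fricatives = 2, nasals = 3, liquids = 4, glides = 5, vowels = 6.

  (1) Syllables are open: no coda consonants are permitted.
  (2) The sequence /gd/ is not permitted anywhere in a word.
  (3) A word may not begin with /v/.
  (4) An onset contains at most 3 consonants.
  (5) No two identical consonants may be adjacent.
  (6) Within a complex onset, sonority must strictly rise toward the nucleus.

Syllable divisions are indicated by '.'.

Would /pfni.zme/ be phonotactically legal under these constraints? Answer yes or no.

/pfni.zme/ — σ1 onset /pfn/ (1→2→3 rises), coda /∅/ ok; σ2 onset /zm/ (2→3 rises), coda /∅/ ok → phonotactically legal

yes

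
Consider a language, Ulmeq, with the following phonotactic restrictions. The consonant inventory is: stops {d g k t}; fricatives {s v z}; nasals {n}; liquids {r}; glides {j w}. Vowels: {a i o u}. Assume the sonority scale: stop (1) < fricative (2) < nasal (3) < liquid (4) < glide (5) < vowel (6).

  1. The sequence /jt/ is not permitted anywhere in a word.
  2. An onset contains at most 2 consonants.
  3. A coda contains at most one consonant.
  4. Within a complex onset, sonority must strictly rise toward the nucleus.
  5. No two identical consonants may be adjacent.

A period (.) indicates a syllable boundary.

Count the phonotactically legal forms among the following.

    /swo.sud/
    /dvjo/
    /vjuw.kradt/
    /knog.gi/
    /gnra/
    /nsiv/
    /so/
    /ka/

/swo.sud/ — σ1 onset /sw/ (2→5 rises), coda /∅/ ok; σ2 onset /s/, coda /d/ ok → phonotactically legal
/dvjo/ — violates constraint 2: syllable 1 onset /dvj/ has 3 consonants (> 2) → phonotactically illegal
/vjuw.kradt/ — violates constraint 3: syllable 2 coda /dt/ has 2 consonants (> 1) → phonotactically illegal
/knog.gi/ — violates constraint 5: adjacent identical consonants /gg/ → phonotactically illegal
/gnra/ — violates constraint 2: syllable 1 onset /gnr/ has 3 consonants (> 2) → phonotactically illegal
/nsiv/ — violates constraint 4: syllable 1 onset /ns/: /n/ (nasal, 3) → /s/ (fricative, 2) does not rise → phonotactically illegal
/so/ — σ1 onset /s/, coda /∅/ ok → phonotactically legal
/ka/ — σ1 onset /k/, coda /∅/ ok → phonotactically legal
Phonotactically legal: /swo.sud/, /so/, /ka/ → 3.

3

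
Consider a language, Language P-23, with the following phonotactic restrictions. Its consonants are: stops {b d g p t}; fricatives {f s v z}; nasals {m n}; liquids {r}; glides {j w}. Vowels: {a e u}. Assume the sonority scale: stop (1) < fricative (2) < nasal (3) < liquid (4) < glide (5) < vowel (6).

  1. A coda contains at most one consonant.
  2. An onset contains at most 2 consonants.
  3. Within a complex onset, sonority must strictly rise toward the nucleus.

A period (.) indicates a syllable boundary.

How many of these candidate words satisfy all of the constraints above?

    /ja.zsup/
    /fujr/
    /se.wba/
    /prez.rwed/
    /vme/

/ja.zsup/ — violates constraint 3: syllable 2 onset /zs/: /z/ (fricative, 2) → /s/ (fricative, 2) does not rise → phonotactically illegal
/fujr/ — violates constraint 1: syllable 1 coda /jr/ has 2 consonants (> 1) → phonotactically illegal
/se.wba/ — violates constraint 3: syllable 2 onset /wb/: /w/ (glide, 5) → /b/ (stop, 1) does not rise → phonotactically illegal
/prez.rwed/ — σ1 onset /pr/ (1→4 rises), coda /z/ ok; σ2 onset /rw/ (4→5 rises), coda /d/ ok → phonotactically legal
/vme/ — σ1 onset /vm/ (2→3 rises), coda /∅/ ok → phonotactically legal
Phonotactically legal: /prez.rwed/, /vme/ → 2.

2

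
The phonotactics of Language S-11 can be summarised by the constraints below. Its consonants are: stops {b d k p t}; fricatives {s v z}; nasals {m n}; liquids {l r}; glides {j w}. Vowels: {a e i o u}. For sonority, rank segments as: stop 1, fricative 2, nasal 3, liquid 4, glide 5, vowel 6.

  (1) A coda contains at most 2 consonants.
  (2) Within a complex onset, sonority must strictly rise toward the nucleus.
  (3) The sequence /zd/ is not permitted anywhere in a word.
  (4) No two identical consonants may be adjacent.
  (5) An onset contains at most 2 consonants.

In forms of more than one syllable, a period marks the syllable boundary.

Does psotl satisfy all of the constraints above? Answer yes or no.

yes

psotl — σ1 onset /ps/ (1→2 rises), coda /tl/ (2C) ok → licit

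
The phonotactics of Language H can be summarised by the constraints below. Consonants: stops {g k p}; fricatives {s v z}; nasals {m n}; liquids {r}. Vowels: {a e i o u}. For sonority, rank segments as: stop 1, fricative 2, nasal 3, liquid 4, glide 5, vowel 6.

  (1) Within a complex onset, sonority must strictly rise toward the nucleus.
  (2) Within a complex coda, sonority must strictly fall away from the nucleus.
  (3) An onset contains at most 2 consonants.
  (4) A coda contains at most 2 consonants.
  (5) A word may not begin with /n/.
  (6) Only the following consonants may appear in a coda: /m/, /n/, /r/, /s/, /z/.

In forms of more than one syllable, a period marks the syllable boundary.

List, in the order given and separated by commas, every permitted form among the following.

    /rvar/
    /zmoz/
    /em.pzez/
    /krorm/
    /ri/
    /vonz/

/rvar/ — violates constraint 1: syllable 1 onset /rv/: /r/ (liquid, 4) → /v/ (fricative, 2) does not rise → not permitted
/zmoz/ — σ1 onset /zm/ (2→3 rises), coda /z/ ok → permitted
/em.pzez/ — σ1 onset /∅/, coda /m/ ok; σ2 onset /pz/ (1→2 rises), coda /z/ ok → permitted
/krorm/ — σ1 onset /kr/ (1→4 rises), coda /rm/ (4→3 falls) ok → permitted
/ri/ — σ1 onset /r/, coda /∅/ ok → permitted
/vonz/ — σ1 onset /v/, coda /nz/ (3→2 falls) ok → permitted

/zmoz/, /em.pzez/, /krorm/, /ri/, /vonz/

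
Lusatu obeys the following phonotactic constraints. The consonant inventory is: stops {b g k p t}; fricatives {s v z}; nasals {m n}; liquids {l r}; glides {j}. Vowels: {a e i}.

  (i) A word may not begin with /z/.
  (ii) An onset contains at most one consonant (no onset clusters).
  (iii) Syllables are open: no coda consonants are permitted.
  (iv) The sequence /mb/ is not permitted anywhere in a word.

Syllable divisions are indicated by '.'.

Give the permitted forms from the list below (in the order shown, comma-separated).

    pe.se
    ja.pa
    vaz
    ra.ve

pe.se — σ1 onset /p/, coda /∅/ ok; σ2 onset /s/, coda /∅/ ok → permitted
ja.pa — σ1 onset /j/, coda /∅/ ok; σ2 onset /p/, coda /∅/ ok → permitted
vaz — violates constraint (iii): syllable 1 coda /z/ has 1 consonant (> 0) → not permitted
ra.ve — σ1 onset /r/, coda /∅/ ok; σ2 onset /v/, coda /∅/ ok → permitted

pe.se, ja.pa, ra.ve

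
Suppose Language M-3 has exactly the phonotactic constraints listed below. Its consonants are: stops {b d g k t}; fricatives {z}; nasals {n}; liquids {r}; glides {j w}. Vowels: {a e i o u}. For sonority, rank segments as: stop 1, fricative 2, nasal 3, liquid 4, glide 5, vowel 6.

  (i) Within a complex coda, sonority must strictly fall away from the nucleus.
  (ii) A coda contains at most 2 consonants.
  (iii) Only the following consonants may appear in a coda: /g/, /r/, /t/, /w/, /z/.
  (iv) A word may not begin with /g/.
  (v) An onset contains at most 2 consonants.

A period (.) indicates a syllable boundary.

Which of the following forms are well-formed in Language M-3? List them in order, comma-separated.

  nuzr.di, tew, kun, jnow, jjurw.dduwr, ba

nuzr.di — violates constraint (i): syllable 1 coda /zr/: /z/ (fricative, 2) → /r/ (liquid, 4) does not fall → ill-formed
tew — σ1 onset /t/, coda /w/ ok → well-formed
kun — violates constraint (iii): syllable 1 coda contains /n/, which is not a licensed coda consonant → ill-formed
jnow — σ1 onset /jn/ (2C), coda /w/ ok → well-formed
jjurw.dduwr — violates constraint (i): syllable 1 coda /rw/: /r/ (liquid, 4) → /w/ (glide, 5) does not fall → ill-formed
ba — σ1 onset /b/, coda /∅/ ok → well-formed

tew, jnow, ba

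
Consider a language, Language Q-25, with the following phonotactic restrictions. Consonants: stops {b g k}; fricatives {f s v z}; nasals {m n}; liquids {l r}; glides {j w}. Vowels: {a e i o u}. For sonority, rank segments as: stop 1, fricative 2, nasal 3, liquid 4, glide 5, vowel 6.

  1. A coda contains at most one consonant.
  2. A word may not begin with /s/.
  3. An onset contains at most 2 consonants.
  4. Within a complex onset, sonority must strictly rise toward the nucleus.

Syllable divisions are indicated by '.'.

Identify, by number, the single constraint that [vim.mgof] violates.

4

[vim.mgof]: syllable 2 onset /mg/: /m/ (nasal, 3) → /g/ (stop, 1) does not rise.
This is a violation of constraint 4: "Within a complex onset, sonority must strictly rise toward the nucleus."
The remaining constraints (1, 2, 3) are satisfied.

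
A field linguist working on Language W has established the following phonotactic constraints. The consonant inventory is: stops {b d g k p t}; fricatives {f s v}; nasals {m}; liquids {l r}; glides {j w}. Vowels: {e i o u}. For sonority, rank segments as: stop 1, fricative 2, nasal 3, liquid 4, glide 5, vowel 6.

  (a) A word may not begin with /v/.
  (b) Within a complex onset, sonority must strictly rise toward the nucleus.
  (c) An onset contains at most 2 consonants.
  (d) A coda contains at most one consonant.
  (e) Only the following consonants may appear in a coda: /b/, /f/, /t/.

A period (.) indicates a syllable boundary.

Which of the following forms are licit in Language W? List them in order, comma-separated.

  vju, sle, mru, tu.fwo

sle, mru, tu.fwo

vju — violates constraint (a): word begins with /v/ → illicit
sle — σ1 onset /sl/ (2→4 rises), coda /∅/ ok → licit
mru — σ1 onset /mr/ (3→4 rises), coda /∅/ ok → licit
tu.fwo — σ1 onset /t/, coda /∅/ ok; σ2 onset /fw/ (2→5 rises), coda /∅/ ok → licit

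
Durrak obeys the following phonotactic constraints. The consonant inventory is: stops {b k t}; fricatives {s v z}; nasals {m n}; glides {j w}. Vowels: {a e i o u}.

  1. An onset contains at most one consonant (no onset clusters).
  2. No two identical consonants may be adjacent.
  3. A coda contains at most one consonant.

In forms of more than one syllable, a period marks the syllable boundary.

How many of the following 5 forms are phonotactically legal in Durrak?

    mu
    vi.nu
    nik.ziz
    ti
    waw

mu — σ1 onset /m/, coda /∅/ ok → phonotactically legal
vi.nu — σ1 onset /v/, coda /∅/ ok; σ2 onset /n/, coda /∅/ ok → phonotactically legal
nik.ziz — σ1 onset /n/, coda /k/ ok; σ2 onset /z/, coda /z/ ok → phonotactically legal
ti — σ1 onset /t/, coda /∅/ ok → phonotactically legal
waw — σ1 onset /w/, coda /w/ ok → phonotactically legal
Phonotactically legal: mu, vi.nu, nik.ziz, ti, waw → 5.

5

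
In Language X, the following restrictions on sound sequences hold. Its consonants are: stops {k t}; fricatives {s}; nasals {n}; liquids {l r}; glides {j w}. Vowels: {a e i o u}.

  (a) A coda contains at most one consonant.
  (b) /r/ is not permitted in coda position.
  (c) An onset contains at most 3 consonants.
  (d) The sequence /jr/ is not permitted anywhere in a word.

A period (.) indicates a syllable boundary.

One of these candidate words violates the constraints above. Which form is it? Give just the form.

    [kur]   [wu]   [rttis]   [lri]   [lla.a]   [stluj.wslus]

[kur]

[kur] — violates constraint (b): syllable 1 coda contains /r/ → not permitted
[wu] — σ1 onset /w/, coda /∅/ ok → permitted
[rttis] — σ1 onset /rtt/ (3C), coda /s/ ok → permitted
[lri] — σ1 onset /lr/ (2C), coda /∅/ ok → permitted
[lla.a] — σ1 onset /ll/ (2C), coda /∅/ ok; σ2 onset /∅/, coda /∅/ ok → permitted
[stluj.wslus] — σ1 onset /stl/ (3C), coda /j/ ok; σ2 onset /wsl/ (3C), coda /s/ ok → permitted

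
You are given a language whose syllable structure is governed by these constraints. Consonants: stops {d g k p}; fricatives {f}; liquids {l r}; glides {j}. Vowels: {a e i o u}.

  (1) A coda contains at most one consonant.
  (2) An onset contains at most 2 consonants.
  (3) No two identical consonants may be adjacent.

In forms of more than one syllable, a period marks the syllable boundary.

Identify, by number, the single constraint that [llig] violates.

3

[llig]: adjacent identical consonants /ll/.
This is a violation of constraint 3: "No two identical consonants may be adjacent."
The remaining constraints (1, 2) are satisfied.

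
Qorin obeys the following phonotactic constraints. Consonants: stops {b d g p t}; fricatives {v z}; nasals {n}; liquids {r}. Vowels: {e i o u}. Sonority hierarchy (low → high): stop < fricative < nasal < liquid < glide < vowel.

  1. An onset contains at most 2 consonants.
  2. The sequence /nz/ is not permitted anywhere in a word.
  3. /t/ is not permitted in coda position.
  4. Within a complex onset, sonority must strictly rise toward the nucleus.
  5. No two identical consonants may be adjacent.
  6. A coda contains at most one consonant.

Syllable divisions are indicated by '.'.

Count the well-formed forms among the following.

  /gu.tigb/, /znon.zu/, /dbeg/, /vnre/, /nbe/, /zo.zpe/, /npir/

0

/gu.tigb/ — violates constraint 6: syllable 2 coda /gb/ has 2 consonants (> 1) → ill-formed
/znon.zu/ — violates constraint 2: contains banned sequence /nz/ → ill-formed
/dbeg/ — violates constraint 4: syllable 1 onset /db/: /d/ (stop, 1) → /b/ (stop, 1) does not rise → ill-formed
/vnre/ — violates constraint 1: syllable 1 onset /vnr/ has 3 consonants (> 2) → ill-formed
/nbe/ — violates constraint 4: syllable 1 onset /nb/: /n/ (nasal, 3) → /b/ (stop, 1) does not rise → ill-formed
/zo.zpe/ — violates constraint 4: syllable 2 onset /zp/: /z/ (fricative, 2) → /p/ (stop, 1) does not rise → ill-formed
/npir/ — violates constraint 4: syllable 1 onset /np/: /n/ (nasal, 3) → /p/ (stop, 1) does not rise → ill-formed
No form is well-formed → 0.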